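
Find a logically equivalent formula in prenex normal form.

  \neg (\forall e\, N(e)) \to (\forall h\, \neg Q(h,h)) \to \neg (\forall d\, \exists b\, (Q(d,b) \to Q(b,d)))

\forall e\, \exists h\, \exists d\, \forall b\, (N(e) \lor Q(h,h) \lor Q(d,b) \land \neg Q(b,d))

Rewrite implications/biconditionals: A → B as ¬A ∨ B.
  \neg \neg (\forall e\, N(e)) \lor \neg (\forall h\, \neg Q(h,h)) \lor \neg (\forall d\, \exists b\, (\neg Q(d,b) \lor Q(b,d)))
Push ¬ through the quantifiers and connectives to reach negation normal form:
  (\forall e\, N(e)) \lor (\exists h\, Q(h,h)) \lor (\exists d\, \forall b\, (Q(d,b) \land \neg Q(b,d)))
All bound variables are already distinct, so no renaming is needed.
Extract every quantifier outward, since the variables are now distinct and don't occur free across branches:
  \forall e\, \exists h\, \exists d\, \forall b\, (N(e) \lor Q(h,h) \lor Q(d,b) \land \neg Q(b,d))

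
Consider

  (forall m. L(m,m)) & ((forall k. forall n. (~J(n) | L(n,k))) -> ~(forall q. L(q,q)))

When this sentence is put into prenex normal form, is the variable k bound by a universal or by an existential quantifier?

Rewrite implications/biconditionals: A → B as ¬A ∨ B.
  (forall m. L(m,m)) & (~(forall k. forall n. (~J(n) | L(n,k))) | ~(forall q. L(q,q)))
Move each ¬ inward, flipping quantifiers it crosses:
  (forall m. L(m,m)) & ((exists k. exists n. (J(n) & ~L(n,k))) | (exists q. ~L(q,q)))
All bound variables are already distinct, so no renaming is needed.
Extract every quantifier outward, since the variables are now distinct and don't occur free across branches:
  forall m. exists k. exists n. exists q. (L(m,m) & (J(n) & ~L(n,k) | ~L(q,q)))
The quantifier forall k sits under an odd number of negations (counting the antecedent side of each →), so it flips to exists k.

existential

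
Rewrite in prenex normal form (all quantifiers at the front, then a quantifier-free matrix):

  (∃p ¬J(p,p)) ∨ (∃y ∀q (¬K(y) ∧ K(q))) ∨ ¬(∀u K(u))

Drive negations inward (¬∀x A ≡ ∃x ¬A, ¬∃x A ≡ ∀x ¬A, De Morgan for ∧/∨):
  (∃p ¬J(p,p)) ∨ (∃y ∀q (¬K(y) ∧ K(q))) ∨ (∃u ¬K(u))
All bound variables are already distinct, so no renaming is needed.
Extract every quantifier outward, since the variables are now distinct and don't occur free across branches:
  ∃p ∃y ∀q ∃u (¬J(p,p) ∨ ¬K(y) ∧ K(q) ∨ ¬K(u))

∃p ∃y ∀q ∃u (¬J(p,p) ∨ ¬K(y) ∧ K(q) ∨ ¬K(u))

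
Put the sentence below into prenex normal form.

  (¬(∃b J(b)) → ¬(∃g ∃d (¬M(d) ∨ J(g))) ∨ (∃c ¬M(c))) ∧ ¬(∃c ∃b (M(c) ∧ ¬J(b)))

∃b ∀g ∀d ∃c ∀s ∀r ((J(b) ∨ M(d) ∧ ¬J(g) ∨ ¬M(c)) ∧ (¬M(s) ∨ J(r)))

First replace A → B with ¬A ∨ B.
  (¬¬(∃b J(b)) ∨ ¬(∃g ∃d (¬M(d) ∨ J(g))) ∨ (∃c ¬M(c))) ∧ ¬(∃c ∃b (M(c) ∧ ¬J(b)))
Drive negations inward (¬∀x A ≡ ∃x ¬A, ¬∃x A ≡ ∀x ¬A, De Morgan for ∧/∨):
  ((∃b J(b)) ∨ (∀g ∀d (M(d) ∧ ¬J(g))) ∨ (∃c ¬M(c))) ∧ (∀c ∀b (¬M(c) ∨ J(b)))
Rename bound variables to avoid capture: c↦s, b↦r.
  ((∃b J(b)) ∨ (∀g ∀d (M(d) ∧ ¬J(g))) ∨ (∃c ¬M(c))) ∧ (∀s ∀r (¬M(s) ∨ J(r)))
Pull the quantifiers to the front (each side's bound variable is not free in the other side):
  ∃b ∀g ∀d ∃c ∀s ∀r ((J(b) ∨ M(d) ∧ ¬J(g) ∨ ¬M(c)) ∧ (¬M(s) ∨ J(r)))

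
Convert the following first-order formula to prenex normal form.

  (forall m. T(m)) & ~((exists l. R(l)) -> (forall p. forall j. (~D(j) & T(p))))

First replace A → B with ¬A ∨ B.
  (forall m. T(m)) & ~(~(exists l. R(l)) | (forall p. forall j. (~D(j) & T(p))))
Drive negations inward (¬∀x A ≡ ∃x ¬A, ¬∃x A ≡ ∀x ¬A, De Morgan for ∧/∨):
  (forall m. T(m)) & (exists l. R(l)) & (exists p. exists j. (D(j) | ~T(p)))
Extract every quantifier outward, since the variables are now distinct and don't occur free across branches:
  forall m. exists l. exists p. exists j. (T(m) & R(l) & (D(j) | ~T(p)))

forall m. exists l. exists p. exists j. (T(m) & R(l) & (D(j) | ~T(p)))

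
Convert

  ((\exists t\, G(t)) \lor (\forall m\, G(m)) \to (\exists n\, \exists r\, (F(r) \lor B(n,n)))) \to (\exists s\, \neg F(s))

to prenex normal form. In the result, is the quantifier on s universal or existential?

First replace A → B with ¬A ∨ B.
  \neg (\neg ((\exists t\, G(t)) \lor (\forall m\, G(m))) \lor (\exists n\, \exists r\, (F(r) \lor B(n,n)))) \lor (\exists s\, \neg F(s))
Move each ¬ inward, flipping quantifiers it crosses:
  ((\exists t\, G(t)) \lor (\forall m\, G(m))) \land (\forall n\, \forall r\, (\neg F(r) \land \neg B(n,n))) \lor (\exists s\, \neg F(s))
All bound variables are already distinct, so no renaming is needed.
Finally move all quantifiers to the prefix:
  \exists t\, \forall m\, \forall n\, \forall r\, \exists s\, ((G(t) \lor G(m)) \land \neg F(r) \land \neg B(n,n) \lor \neg F(s))
The quantifier \exists s sits under an even number of negations (counting the antecedent side of each →), so it remains existential.

existential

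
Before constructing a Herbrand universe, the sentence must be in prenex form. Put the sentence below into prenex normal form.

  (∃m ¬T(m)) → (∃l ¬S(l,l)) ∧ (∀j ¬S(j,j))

∀m ∃l ∀j (T(m) ∨ ¬S(l,l) ∧ ¬S(j,j))

First replace A → B with ¬A ∨ B.
  ¬(∃m ¬T(m)) ∨ (∃l ¬S(l,l)) ∧ (∀j ¬S(j,j))
Move each ¬ inward, flipping quantifiers it crosses:
  (∀m T(m)) ∨ (∃l ¬S(l,l)) ∧ (∀j ¬S(j,j))
Finally move all quantifiers to the prefix:
  ∀m ∃l ∀j (T(m) ∨ ¬S(l,l) ∧ ¬S(j,j))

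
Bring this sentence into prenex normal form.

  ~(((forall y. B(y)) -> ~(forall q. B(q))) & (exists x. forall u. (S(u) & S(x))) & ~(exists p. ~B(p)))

First replace A → B with ¬A ∨ B.
  ~((~(forall y. B(y)) | ~(forall q. B(q))) & (exists x. forall u. (S(u) & S(x))) & ~(exists p. ~B(p)))
Drive negations inward (¬∀x A ≡ ∃x ¬A, ¬∃x A ≡ ∀x ¬A, De Morgan for ∧/∨):
  (forall y. B(y)) & (forall q. B(q)) | (forall x. exists u. (~S(u) | ~S(x))) | (exists p. ~B(p))
All bound variables are already distinct, so no renaming is needed.
Pull the quantifiers to the front (each side's bound variable is not free in the other side):
  forall y. forall q. forall x. exists u. exists p. (B(y) & B(q) | ~S(u) | ~S(x) | ~B(p))

forall y. forall q. forall x. exists u. exists p. (B(y) & B(q) | ~S(u) | ~S(x) | ~B(p))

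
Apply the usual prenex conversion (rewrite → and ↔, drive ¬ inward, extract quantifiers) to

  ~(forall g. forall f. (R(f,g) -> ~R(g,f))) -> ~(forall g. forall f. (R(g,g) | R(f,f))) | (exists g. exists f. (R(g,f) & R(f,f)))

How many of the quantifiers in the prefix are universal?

First replace A → B with ¬A ∨ B.
  ~~(forall g. forall f. (~R(f,g) | ~R(g,f))) | ~(forall g. forall f. (R(g,g) | R(f,f))) | (exists g. exists f. (R(g,f) & R(f,f)))
Drive negations inward (¬∀x A ≡ ∃x ¬A, ¬∃x A ≡ ∀x ¬A, De Morgan for ∧/∨):
  (forall g. forall f. (~R(f,g) | ~R(g,f))) | (exists g. exists f. (~R(g,g) & ~R(f,f))) | (exists g. exists f. (R(g,f) & R(f,f)))
Rename bound variables to avoid capture: g↦b, f↦z1, g↦s, f↦w1.
  (forall g. forall f. (~R(f,g) | ~R(g,f))) | (exists b. exists z1. (~R(b,b) & ~R(z1,z1))) | (exists s. exists w1. (R(s,w1) & R(w1,w1)))
Extract every quantifier outward, since the variables are now distinct and don't occur free across branches:
  forall g. forall f. exists b. exists z1. exists s. exists w1. (~R(f,g) | ~R(g,f) | ~R(b,b) & ~R(z1,z1) | R(s,w1) & R(w1,w1))
The prefix is forall g forall f exists b exists z1 exists s exists w1: 2 universal, 4 existential.

2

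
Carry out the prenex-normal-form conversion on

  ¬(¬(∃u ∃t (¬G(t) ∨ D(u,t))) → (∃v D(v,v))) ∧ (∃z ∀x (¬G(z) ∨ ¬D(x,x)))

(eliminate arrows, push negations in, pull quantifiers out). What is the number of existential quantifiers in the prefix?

1

Eliminate → and ↔ using ¬ and ∨.
  ¬(¬¬(∃u ∃t (¬G(t) ∨ D(u,t))) ∨ (∃v D(v,v))) ∧ (∃z ∀x (¬G(z) ∨ ¬D(x,x)))
Push ¬ through the quantifiers and connectives to reach negation normal form:
  (∀u ∀t (G(t) ∧ ¬D(u,t))) ∧ (∀v ¬D(v,v)) ∧ (∃z ∀x (¬G(z) ∨ ¬D(x,x)))
Pull the quantifiers to the front (each side's bound variable is not free in the other side):
  ∀u ∀t ∀v ∃z ∀x (G(t) ∧ ¬D(u,t) ∧ ¬D(v,v) ∧ (¬G(z) ∨ ¬D(x,x)))
The prefix is ∀u ∀t ∀v ∃z ∀x: 4 universal, 1 existential.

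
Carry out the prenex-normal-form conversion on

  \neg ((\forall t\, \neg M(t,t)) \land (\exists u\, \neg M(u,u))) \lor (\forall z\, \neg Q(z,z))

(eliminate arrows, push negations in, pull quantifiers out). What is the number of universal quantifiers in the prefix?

Push ¬ through the quantifiers and connectives to reach negation normal form:
  (\exists t\, M(t,t)) \lor (\forall u\, M(u,u)) \lor (\forall z\, \neg Q(z,z))
All bound variables are already distinct, so no renaming is needed.
Extract every quantifier outward, since the variables are now distinct and don't occur free across branches:
  \exists t\, \forall u\, \forall z\, (M(t,t) \lor M(u,u) \lor \neg Q(z,z))
The prefix is \exists t \forall u \forall z: 2 universal, 1 existential.

2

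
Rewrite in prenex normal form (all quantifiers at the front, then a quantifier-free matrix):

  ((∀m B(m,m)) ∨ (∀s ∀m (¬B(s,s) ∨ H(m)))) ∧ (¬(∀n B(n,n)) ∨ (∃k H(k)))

Drive negations inward (¬∀x A ≡ ∃x ¬A, ¬∃x A ≡ ∀x ¬A, De Morgan for ∧/∨):
  ((∀m B(m,m)) ∨ (∀s ∀m (¬B(s,s) ∨ H(m)))) ∧ ((∃n ¬B(n,n)) ∨ (∃k H(k)))
Rename bound variables to avoid capture: m↦y.
  ((∀m B(m,m)) ∨ (∀s ∀y (¬B(s,s) ∨ H(y)))) ∧ ((∃n ¬B(n,n)) ∨ (∃k H(k)))
Finally move all quantifiers to the prefix:
  ∀m ∀s ∀y ∃n ∃k ((B(m,m) ∨ ¬B(s,s) ∨ H(y)) ∧ (¬B(n,n) ∨ H(k)))

∀m ∀s ∀y ∃n ∃k ((B(m,m) ∨ ¬B(s,s) ∨ H(y)) ∧ (¬B(n,n) ∨ H(k)))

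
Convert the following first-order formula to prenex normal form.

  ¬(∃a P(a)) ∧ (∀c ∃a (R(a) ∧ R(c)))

Move each ¬ inward, flipping quantifiers it crosses:
  (∀a ¬P(a)) ∧ (∀c ∃a (R(a) ∧ R(c)))
Give each quantifier a distinct variable: a↦u1.
  (∀a ¬P(a)) ∧ (∀c ∃u1 (R(u1) ∧ R(c)))
Pull the quantifiers to the front (each side's bound variable is not free in the other side):
  ∀a ∀c ∃u1 (¬P(a) ∧ R(u1) ∧ R(c))

∀a ∀c ∃u1 (¬P(a) ∧ R(u1) ∧ R(c))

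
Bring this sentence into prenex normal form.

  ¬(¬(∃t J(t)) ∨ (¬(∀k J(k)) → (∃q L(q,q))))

∃t ∃k ∀q (J(t) ∧ ¬J(k) ∧ ¬L(q,q))

Eliminate → and ↔ using ¬ and ∨.
  ¬(¬(∃t J(t)) ∨ ¬¬(∀k J(k)) ∨ (∃q L(q,q)))
Push ¬ through the quantifiers and connectives to reach negation normal form:
  (∃t J(t)) ∧ (∃k ¬J(k)) ∧ (∀q ¬L(q,q))
Pull the quantifiers to the front (each side's bound variable is not free in the other side):
  ∃t ∃k ∀q (J(t) ∧ ¬J(k) ∧ ¬L(q,q))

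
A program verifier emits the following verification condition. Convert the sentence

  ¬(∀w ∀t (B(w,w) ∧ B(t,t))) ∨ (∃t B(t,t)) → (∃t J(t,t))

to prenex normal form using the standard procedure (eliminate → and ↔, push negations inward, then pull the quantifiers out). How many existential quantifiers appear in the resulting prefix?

1

Eliminate → and ↔ using ¬ and ∨.
  ¬(¬(∀w ∀t (B(w,w) ∧ B(t,t))) ∨ (∃t B(t,t))) ∨ (∃t J(t,t))
Drive negations inward (¬∀x A ≡ ∃x ¬A, ¬∃x A ≡ ∀x ¬A, De Morgan for ∧/∨):
  (∀w ∀t (B(w,w) ∧ B(t,t))) ∧ (∀t ¬B(t,t)) ∨ (∃t J(t,t))
Rename bound variables to avoid capture: t↦z, t↦b.
  (∀w ∀t (B(w,w) ∧ B(t,t))) ∧ (∀z ¬B(z,z)) ∨ (∃b J(b,b))
Pull the quantifiers to the front (each side's bound variable is not free in the other side):
  ∀w ∀t ∀z ∃b (B(w,w) ∧ B(t,t) ∧ ¬B(z,z) ∨ J(b,b))
The prefix is ∀w ∀t ∀z ∃b: 3 universal, 1 existential.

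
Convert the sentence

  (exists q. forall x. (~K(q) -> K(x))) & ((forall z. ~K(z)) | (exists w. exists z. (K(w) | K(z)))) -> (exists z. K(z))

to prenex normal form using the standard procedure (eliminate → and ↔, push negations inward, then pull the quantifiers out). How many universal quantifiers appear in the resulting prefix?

3

Eliminate → and ↔ using ¬ and ∨.
  ~((exists q. forall x. (~~K(q) | K(x))) & ((forall z. ~K(z)) | (exists w. exists z. (K(w) | K(z))))) | (exists z. K(z))
Move each ¬ inward, flipping quantifiers it crosses:
  (forall q. exists x. (~K(q) & ~K(x))) | (exists z. K(z)) & (forall w. forall z. (~K(w) & ~K(z))) | (exists z. K(z))
Give each quantifier a distinct variable: z↦y1, z↦u.
  (forall q. exists x. (~K(q) & ~K(x))) | (exists z. K(z)) & (forall w. forall y1. (~K(w) & ~K(y1))) | (exists u. K(u))
Finally move all quantifiers to the prefix:
  forall q. exists x. exists z. forall w. forall y1. exists u. (~K(q) & ~K(x) | K(z) & ~K(w) & ~K(y1) | K(u))
The prefix is forall q exists x exists z forall w forall y1 exists u: 3 universal, 3 existential.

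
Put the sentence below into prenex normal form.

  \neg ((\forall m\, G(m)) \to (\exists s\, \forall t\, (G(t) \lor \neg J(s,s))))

\forall m\, \forall s\, \exists t\, (G(m) \land \neg G(t) \land J(s,s))

Eliminate → and ↔ using ¬ and ∨.
  \neg (\neg (\forall m\, G(m)) \lor (\exists s\, \forall t\, (G(t) \lor \neg J(s,s))))
Drive negations inward (¬∀x A ≡ ∃x ¬A, ¬∃x A ≡ ∀x ¬A, De Morgan for ∧/∨):
  (\forall m\, G(m)) \land (\forall s\, \exists t\, (\neg G(t) \land J(s,s)))
All bound variables are already distinct, so no renaming is needed.
Pull the quantifiers to the front (each side's bound variable is not free in the other side):
  \forall m\, \forall s\, \exists t\, (G(m) \land \neg G(t) \land J(s,s))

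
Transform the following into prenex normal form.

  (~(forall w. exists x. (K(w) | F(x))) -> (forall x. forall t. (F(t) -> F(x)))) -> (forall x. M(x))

exists w. forall x. exists c. exists t. forall u. (~K(w) & ~F(x) & F(t) & ~F(c) | M(u))

Eliminate → and ↔ using ¬ and ∨.
  ~(~~(forall w. exists x. (K(w) | F(x))) | (forall x. forall t. (~F(t) | F(x)))) | (forall x. M(x))
Drive negations inward (¬∀x A ≡ ∃x ¬A, ¬∃x A ≡ ∀x ¬A, De Morgan for ∧/∨):
  (exists w. forall x. (~K(w) & ~F(x))) & (exists x. exists t. (F(t) & ~F(x))) | (forall x. M(x))
Standardize variables apart so no two quantifiers bind the same name: x↦c, x↦u.
  (exists w. forall x. (~K(w) & ~F(x))) & (exists c. exists t. (F(t) & ~F(c))) | (forall u. M(u))
Extract every quantifier outward, since the variables are now distinct and don't occur free across branches:
  exists w. forall x. exists c. exists t. forall u. (~K(w) & ~F(x) & F(t) & ~F(c) | M(u))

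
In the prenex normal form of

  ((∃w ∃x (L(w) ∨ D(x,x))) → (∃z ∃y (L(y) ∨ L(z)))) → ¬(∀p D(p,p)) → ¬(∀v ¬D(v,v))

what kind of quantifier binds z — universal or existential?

Eliminate → and ↔ using ¬ and ∨.
  ¬(¬(∃w ∃x (L(w) ∨ D(x,x))) ∨ (∃z ∃y (L(y) ∨ L(z)))) ∨ ¬¬(∀p D(p,p)) ∨ ¬(∀v ¬D(v,v))
Push ¬ through the quantifiers and connectives to reach negation normal form:
  (∃w ∃x (L(w) ∨ D(x,x))) ∧ (∀z ∀y (¬L(y) ∧ ¬L(z))) ∨ (∀p D(p,p)) ∨ (∃v D(v,v))
All bound variables are already distinct, so no renaming is needed.
Extract every quantifier outward, since the variables are now distinct and don't occur free across branches:
  ∃w ∃x ∀z ∀y ∀p ∃v ((L(w) ∨ D(x,x)) ∧ ¬L(y) ∧ ¬L(z) ∨ D(p,p) ∨ D(v,v))
The quantifier ∃z sits under an odd number of negations (counting the antecedent side of each →), so it flips to ∀z.

universal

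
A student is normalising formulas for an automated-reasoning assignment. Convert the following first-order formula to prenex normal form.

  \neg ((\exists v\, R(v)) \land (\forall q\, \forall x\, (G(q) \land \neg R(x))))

Move each ¬ inward, flipping quantifiers it crosses:
  (\forall v\, \neg R(v)) \lor (\exists q\, \exists x\, (\neg G(q) \lor R(x)))
Finally move all quantifiers to the prefix:
  \forall v\, \exists q\, \exists x\, (\neg R(v) \lor \neg G(q) \lor R(x))

\forall v\, \exists q\, \exists x\, (\neg R(v) \lor \neg G(q) \lor R(x))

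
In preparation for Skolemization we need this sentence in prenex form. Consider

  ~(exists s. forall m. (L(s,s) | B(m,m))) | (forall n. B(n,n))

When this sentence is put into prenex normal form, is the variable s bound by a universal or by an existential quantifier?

Drive negations inward (¬∀x A ≡ ∃x ¬A, ¬∃x A ≡ ∀x ¬A, De Morgan for ∧/∨):
  (forall s. exists m. (~L(s,s) & ~B(m,m))) | (forall n. B(n,n))
Pull the quantifiers to the front (each side's bound variable is not free in the other side):
  forall s. exists m. forall n. (~L(s,s) & ~B(m,m) | B(n,n))
The quantifier exists s sits under an odd number of negations, so it flips to forall s.

universal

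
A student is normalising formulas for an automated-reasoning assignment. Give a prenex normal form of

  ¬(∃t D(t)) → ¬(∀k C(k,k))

Eliminate → and ↔ using ¬ and ∨.
  ¬¬(∃t D(t)) ∨ ¬(∀k C(k,k))
Move each ¬ inward, flipping quantifiers it crosses:
  (∃t D(t)) ∨ (∃k ¬C(k,k))
All bound variables are already distinct, so no renaming is needed.
Extract every quantifier outward, since the variables are now distinct and don't occur free across branches:
  ∃t ∃k (D(t) ∨ ¬C(k,k))

∃t ∃k (D(t) ∨ ¬C(k,k))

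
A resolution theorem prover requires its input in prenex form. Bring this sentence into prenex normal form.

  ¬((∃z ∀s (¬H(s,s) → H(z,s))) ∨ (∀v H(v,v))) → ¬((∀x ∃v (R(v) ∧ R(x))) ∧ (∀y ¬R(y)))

∃z ∀s ∀v ∃x ∀v1 ∃y (H(s,s) ∨ H(z,s) ∨ H(v,v) ∨ ¬R(v1) ∨ ¬R(x) ∨ R(y))

Rewrite implications/biconditionals: A → B as ¬A ∨ B.
  ¬¬((∃z ∀s (¬¬H(s,s) ∨ H(z,s))) ∨ (∀v H(v,v))) ∨ ¬((∀x ∃v (R(v) ∧ R(x))) ∧ (∀y ¬R(y)))
Move each ¬ inward, flipping quantifiers it crosses:
  (∃z ∀s (H(s,s) ∨ H(z,s))) ∨ (∀v H(v,v)) ∨ (∃x ∀v (¬R(v) ∨ ¬R(x))) ∨ (∃y R(y))
Rename bound variables to avoid capture: v↦v1.
  (∃z ∀s (H(s,s) ∨ H(z,s))) ∨ (∀v H(v,v)) ∨ (∃x ∀v1 (¬R(v1) ∨ ¬R(x))) ∨ (∃y R(y))
Extract every quantifier outward, since the variables are now distinct and don't occur free across branches:
  ∃z ∀s ∀v ∃x ∀v1 ∃y (H(s,s) ∨ H(z,s) ∨ H(v,v) ∨ ¬R(v1) ∨ ¬R(x) ∨ R(y))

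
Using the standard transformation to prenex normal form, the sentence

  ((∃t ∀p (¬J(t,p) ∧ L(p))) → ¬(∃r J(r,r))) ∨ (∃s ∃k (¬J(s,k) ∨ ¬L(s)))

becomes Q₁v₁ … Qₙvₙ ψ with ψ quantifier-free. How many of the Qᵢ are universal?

2

Eliminate → and ↔ using ¬ and ∨.
  ¬(∃t ∀p (¬J(t,p) ∧ L(p))) ∨ ¬(∃r J(r,r)) ∨ (∃s ∃k (¬J(s,k) ∨ ¬L(s)))
Move each ¬ inward, flipping quantifiers it crosses:
  (∀t ∃p (J(t,p) ∨ ¬L(p))) ∨ (∀r ¬J(r,r)) ∨ (∃s ∃k (¬J(s,k) ∨ ¬L(s)))
All bound variables are already distinct, so no renaming is needed.
Extract every quantifier outward, since the variables are now distinct and don't occur free across branches:
  ∀t ∃p ∀r ∃s ∃k (J(t,p) ∨ ¬L(p) ∨ ¬J(r,r) ∨ ¬J(s,k) ∨ ¬L(s))
The prefix is ∀t ∃p ∀r ∃s ∃k: 2 universal, 3 existential.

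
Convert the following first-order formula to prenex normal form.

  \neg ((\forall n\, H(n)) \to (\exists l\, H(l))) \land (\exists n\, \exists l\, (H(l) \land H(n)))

Rewrite implications/biconditionals: A → B as ¬A ∨ B.
  \neg (\neg (\forall n\, H(n)) \lor (\exists l\, H(l))) \land (\exists n\, \exists l\, (H(l) \land H(n)))
Move each ¬ inward, flipping quantifiers it crosses:
  (\forall n\, H(n)) \land (\forall l\, \neg H(l)) \land (\exists n\, \exists l\, (H(l) \land H(n)))
Rename bound variables to avoid capture: n↦u, l↦q.
  (\forall n\, H(n)) \land (\forall l\, \neg H(l)) \land (\exists u\, \exists q\, (H(q) \land H(u)))
Pull the quantifiers to the front (each side's bound variable is not free in the other side):
  \forall n\, \forall l\, \exists u\, \exists q\, (H(n) \land \neg H(l) \land H(q) \land H(u))

\forall n\, \forall l\, \exists u\, \exists q\, (H(n) \land \neg H(l) \land H(q) \land H(u))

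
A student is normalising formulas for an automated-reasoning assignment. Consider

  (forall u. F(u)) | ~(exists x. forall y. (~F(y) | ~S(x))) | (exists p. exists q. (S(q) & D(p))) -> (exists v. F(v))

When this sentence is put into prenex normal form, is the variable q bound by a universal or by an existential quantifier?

Eliminate → and ↔ using ¬ and ∨.
  ~((forall u. F(u)) | ~(exists x. forall y. (~F(y) | ~S(x))) | (exists p. exists q. (S(q) & D(p)))) | (exists v. F(v))
Drive negations inward (¬∀x A ≡ ∃x ¬A, ¬∃x A ≡ ∀x ¬A, De Morgan for ∧/∨):
  (exists u. ~F(u)) & (exists x. forall y. (~F(y) | ~S(x))) & (forall p. forall q. (~S(q) | ~D(p))) | (exists v. F(v))
Finally move all quantifiers to the prefix:
  exists u. exists x. forall y. forall p. forall q. exists v. (~F(u) & (~F(y) | ~S(x)) & (~S(q) | ~D(p)) | F(v))
The quantifier exists q sits under an odd number of negations (counting the antecedent side of each →), so it flips to forall q.

universal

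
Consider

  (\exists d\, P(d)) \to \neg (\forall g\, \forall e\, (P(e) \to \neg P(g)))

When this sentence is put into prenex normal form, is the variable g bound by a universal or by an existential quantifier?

First replace A → B with ¬A ∨ B.
  \neg (\exists d\, P(d)) \lor \neg (\forall g\, \forall e\, (\neg P(e) \lor \neg P(g)))
Push ¬ through the quantifiers and connectives to reach negation normal form:
  (\forall d\, \neg P(d)) \lor (\exists g\, \exists e\, (P(e) \land P(g)))
Extract every quantifier outward, since the variables are now distinct and don't occur free across branches:
  \forall d\, \exists g\, \exists e\, (\neg P(d) \lor P(e) \land P(g))
The quantifier \forall g sits under an odd number of negations (counting the antecedent side of each →), so it flips to \exists g.

existential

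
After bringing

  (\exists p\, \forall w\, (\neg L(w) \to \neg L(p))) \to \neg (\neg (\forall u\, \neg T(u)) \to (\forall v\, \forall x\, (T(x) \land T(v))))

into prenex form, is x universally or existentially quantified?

existential

Rewrite implications/biconditionals: A → B as ¬A ∨ B.
  \neg (\exists p\, \forall w\, (\neg \neg L(w) \lor \neg L(p))) \lor \neg (\neg \neg (\forall u\, \neg T(u)) \lor (\forall v\, \forall x\, (T(x) \land T(v))))
Push ¬ through the quantifiers and connectives to reach negation normal form:
  (\forall p\, \exists w\, (\neg L(w) \land L(p))) \lor (\exists u\, T(u)) \land (\exists v\, \exists x\, (\neg T(x) \lor \neg T(v)))
All bound variables are already distinct, so no renaming is needed.
Finally move all quantifiers to the prefix:
  \forall p\, \exists w\, \exists u\, \exists v\, \exists x\, (\neg L(w) \land L(p) \lor T(u) \land (\neg T(x) \lor \neg T(v)))
The quantifier \forall x sits under an odd number of negations (counting the antecedent side of each →), so it flips to \exists x.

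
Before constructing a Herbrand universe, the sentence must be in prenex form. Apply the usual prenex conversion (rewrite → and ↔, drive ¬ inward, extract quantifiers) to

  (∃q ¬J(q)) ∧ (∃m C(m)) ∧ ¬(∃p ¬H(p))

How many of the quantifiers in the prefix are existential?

Push ¬ through the quantifiers and connectives to reach negation normal form:
  (∃q ¬J(q)) ∧ (∃m C(m)) ∧ (∀p H(p))
Pull the quantifiers to the front (each side's bound variable is not free in the other side):
  ∃q ∃m ∀p (¬J(q) ∧ C(m) ∧ H(p))
The prefix is ∃q ∃m ∀p: 1 universal, 2 existential.

2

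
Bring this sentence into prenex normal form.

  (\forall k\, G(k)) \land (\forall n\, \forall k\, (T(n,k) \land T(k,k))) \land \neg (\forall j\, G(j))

Move each ¬ inward, flipping quantifiers it crosses:
  (\forall k\, G(k)) \land (\forall n\, \forall k\, (T(n,k) \land T(k,k))) \land (\exists j\, \neg G(j))
Standardize variables apart so no two quantifiers bind the same name: k↦y1.
  (\forall k\, G(k)) \land (\forall n\, \forall y1\, (T(n,y1) \land T(y1,y1))) \land (\exists j\, \neg G(j))
Pull the quantifiers to the front (each side's bound variable is not free in the other side):
  \forall k\, \forall n\, \forall y1\, \exists j\, (G(k) \land T(n,y1) \land T(y1,y1) \land \neg G(j))

\forall k\, \forall n\, \forall y1\, \exists j\, (G(k) \land T(n,y1) \land T(y1,y1) \land \neg G(j))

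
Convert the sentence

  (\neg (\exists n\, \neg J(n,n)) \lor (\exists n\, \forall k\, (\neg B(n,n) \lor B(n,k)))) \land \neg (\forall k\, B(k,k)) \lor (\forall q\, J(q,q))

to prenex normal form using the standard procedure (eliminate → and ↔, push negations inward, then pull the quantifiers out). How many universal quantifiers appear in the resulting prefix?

3

Drive negations inward (¬∀x A ≡ ∃x ¬A, ¬∃x A ≡ ∀x ¬A, De Morgan for ∧/∨):
  ((\forall n\, J(n,n)) \lor (\exists n\, \forall k\, (\neg B(n,n) \lor B(n,k)))) \land (\exists k\, \neg B(k,k)) \lor (\forall q\, J(q,q))
Rename bound variables to avoid capture: n↦a, k↦v.
  ((\forall n\, J(n,n)) \lor (\exists a\, \forall k\, (\neg B(a,a) \lor B(a,k)))) \land (\exists v\, \neg B(v,v)) \lor (\forall q\, J(q,q))
Pull the quantifiers to the front (each side's bound variable is not free in the other side):
  \forall n\, \exists a\, \forall k\, \exists v\, \forall q\, ((J(n,n) \lor \neg B(a,a) \lor B(a,k)) \land \neg B(v,v) \lor J(q,q))
The prefix is \forall n \exists a \forall k \exists v \forall q: 3 universal, 2 existential.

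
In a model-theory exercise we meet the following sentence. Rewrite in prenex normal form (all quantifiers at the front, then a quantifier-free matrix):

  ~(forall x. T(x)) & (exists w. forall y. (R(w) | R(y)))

Move each ¬ inward, flipping quantifiers it crosses:
  (exists x. ~T(x)) & (exists w. forall y. (R(w) | R(y)))
Finally move all quantifiers to the prefix:
  exists x. exists w. forall y. (~T(x) & (R(w) | R(y)))

exists x. exists w. forall y. (~T(x) & (R(w) | R(y)))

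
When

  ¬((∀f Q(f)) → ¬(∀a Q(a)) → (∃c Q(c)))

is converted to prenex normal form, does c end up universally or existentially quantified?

First replace A → B with ¬A ∨ B.
  ¬(¬(∀f Q(f)) ∨ ¬¬(∀a Q(a)) ∨ (∃c Q(c)))
Push ¬ through the quantifiers and connectives to reach negation normal form:
  (∀f Q(f)) ∧ (∃a ¬Q(a)) ∧ (∀c ¬Q(c))
All bound variables are already distinct, so no renaming is needed.
Extract every quantifier outward, since the variables are now distinct and don't occur free across branches:
  ∀f ∃a ∀c (Q(f) ∧ ¬Q(a) ∧ ¬Q(c))
The quantifier ∃c sits under an odd number of negations (counting the antecedent side of each →), so it flips to ∀c.

universal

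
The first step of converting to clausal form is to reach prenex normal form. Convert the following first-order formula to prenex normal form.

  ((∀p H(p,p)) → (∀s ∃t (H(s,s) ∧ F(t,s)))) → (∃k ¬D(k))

Rewrite implications/biconditionals: A → B as ¬A ∨ B.
  ¬(¬(∀p H(p,p)) ∨ (∀s ∃t (H(s,s) ∧ F(t,s)))) ∨ (∃k ¬D(k))
Move each ¬ inward, flipping quantifiers it crosses:
  (∀p H(p,p)) ∧ (∃s ∀t (¬H(s,s) ∨ ¬F(t,s))) ∨ (∃k ¬D(k))
All bound variables are already distinct, so no renaming is needed.
Pull the quantifiers to the front (each side's bound variable is not free in the other side):
  ∀p ∃s ∀t ∃k (H(p,p) ∧ (¬H(s,s) ∨ ¬F(t,s)) ∨ ¬D(k))

∀p ∃s ∀t ∃k (H(p,p) ∧ (¬H(s,s) ∨ ¬F(t,s)) ∨ ¬D(k))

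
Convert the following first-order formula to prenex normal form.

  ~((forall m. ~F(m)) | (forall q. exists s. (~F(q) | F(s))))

exists m. exists q. forall s. (F(m) & F(q) & ~F(s))

Drive negations inward (¬∀x A ≡ ∃x ¬A, ¬∃x A ≡ ∀x ¬A, De Morgan for ∧/∨):
  (exists m. F(m)) & (exists q. forall s. (F(q) & ~F(s)))
Extract every quantifier outward, since the variables are now distinct and don't occur free across branches:
  exists m. exists q. forall s. (F(m) & F(q) & ~F(s))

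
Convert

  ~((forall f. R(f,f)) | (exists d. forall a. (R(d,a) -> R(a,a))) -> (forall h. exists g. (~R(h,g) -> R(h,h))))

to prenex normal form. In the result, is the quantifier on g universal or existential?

universal

First replace A → B with ¬A ∨ B.
  ~(~((forall f. R(f,f)) | (exists d. forall a. (~R(d,a) | R(a,a)))) | (forall h. exists g. (~~R(h,g) | R(h,h))))
Push ¬ through the quantifiers and connectives to reach negation normal form:
  ((forall f. R(f,f)) | (exists d. forall a. (~R(d,a) | R(a,a)))) & (exists h. forall g. (~R(h,g) & ~R(h,h)))
All bound variables are already distinct, so no renaming is needed.
Finally move all quantifiers to the prefix:
  forall f. exists d. forall a. exists h. forall g. ((R(f,f) | ~R(d,a) | R(a,a)) & ~R(h,g) & ~R(h,h))
The quantifier exists g sits under an odd number of negations (counting the antecedent side of each →), so it flips to forall g.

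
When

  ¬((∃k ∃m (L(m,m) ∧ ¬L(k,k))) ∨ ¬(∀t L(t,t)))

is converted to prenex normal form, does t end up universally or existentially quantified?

universal

Push ¬ through the quantifiers and connectives to reach negation normal form:
  (∀k ∀m (¬L(m,m) ∨ L(k,k))) ∧ (∀t L(t,t))
All bound variables are already distinct, so no renaming is needed.
Finally move all quantifiers to the prefix:
  ∀k ∀m ∀t ((¬L(m,m) ∨ L(k,k)) ∧ L(t,t))
The quantifier ∀t sits under an even number of negations, so it remains universal.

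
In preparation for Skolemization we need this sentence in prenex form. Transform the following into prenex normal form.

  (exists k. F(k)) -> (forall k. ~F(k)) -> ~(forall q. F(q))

forall k. exists v. exists q. (~F(k) | F(v) | ~F(q))

First replace A → B with ¬A ∨ B.
  ~(exists k. F(k)) | ~(forall k. ~F(k)) | ~(forall q. F(q))
Push ¬ through the quantifiers and connectives to reach negation normal form:
  (forall k. ~F(k)) | (exists k. F(k)) | (exists q. ~F(q))
Standardize variables apart so no two quantifiers bind the same name: k↦v.
  (forall k. ~F(k)) | (exists v. F(v)) | (exists q. ~F(q))
Pull the quantifiers to the front (each side's bound variable is not free in the other side):
  forall k. exists v. exists q. (~F(k) | F(v) | ~F(q))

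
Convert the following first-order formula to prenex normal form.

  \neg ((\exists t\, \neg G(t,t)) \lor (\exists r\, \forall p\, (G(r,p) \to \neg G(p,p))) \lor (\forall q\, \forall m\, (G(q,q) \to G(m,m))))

\forall t\, \forall r\, \exists p\, \exists q\, \exists m\, (G(t,t) \land G(r,p) \land G(p,p) \land G(q,q) \land \neg G(m,m))

Eliminate → and ↔ using ¬ and ∨.
  \neg ((\exists t\, \neg G(t,t)) \lor (\exists r\, \forall p\, (\neg G(r,p) \lor \neg G(p,p))) \lor (\forall q\, \forall m\, (\neg G(q,q) \lor G(m,m))))
Move each ¬ inward, flipping quantifiers it crosses:
  (\forall t\, G(t,t)) \land (\forall r\, \exists p\, (G(r,p) \land G(p,p))) \land (\exists q\, \exists m\, (G(q,q) \land \neg G(m,m)))
Finally move all quantifiers to the prefix:
  \forall t\, \forall r\, \exists p\, \exists q\, \exists m\, (G(t,t) \land G(r,p) \land G(p,p) \land G(q,q) \land \neg G(m,m))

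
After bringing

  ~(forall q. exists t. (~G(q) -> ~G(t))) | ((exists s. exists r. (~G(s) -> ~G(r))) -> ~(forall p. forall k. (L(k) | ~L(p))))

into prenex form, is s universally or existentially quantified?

Eliminate → and ↔ using ¬ and ∨.
  ~(forall q. exists t. (~~G(q) | ~G(t))) | ~(exists s. exists r. (~~G(s) | ~G(r))) | ~(forall p. forall k. (L(k) | ~L(p)))
Move each ¬ inward, flipping quantifiers it crosses:
  (exists q. forall t. (~G(q) & G(t))) | (forall s. forall r. (~G(s) & G(r))) | (exists p. exists k. (~L(k) & L(p)))
All bound variables are already distinct, so no renaming is needed.
Pull the quantifiers to the front (each side's bound variable is not free in the other side):
  exists q. forall t. forall s. forall r. exists p. exists k. (~G(q) & G(t) | ~G(s) & G(r) | ~L(k) & L(p))
The quantifier exists s sits under an odd number of negations (counting the antecedent side of each →), so it flips to forall s.

universal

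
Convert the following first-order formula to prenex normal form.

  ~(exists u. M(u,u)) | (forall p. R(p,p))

Push ¬ through the quantifiers and connectives to reach negation normal form:
  (forall u. ~M(u,u)) | (forall p. R(p,p))
Extract every quantifier outward, since the variables are now distinct and don't occur free across branches:
  forall u. forall p. (~M(u,u) | R(p,p))

forall u. forall p. (~M(u,u) | R(p,p))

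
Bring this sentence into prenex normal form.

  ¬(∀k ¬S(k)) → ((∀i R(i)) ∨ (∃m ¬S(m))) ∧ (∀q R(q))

First replace A → B with ¬A ∨ B.
  ¬¬(∀k ¬S(k)) ∨ ((∀i R(i)) ∨ (∃m ¬S(m))) ∧ (∀q R(q))
Drive negations inward (¬∀x A ≡ ∃x ¬A, ¬∃x A ≡ ∀x ¬A, De Morgan for ∧/∨):
  (∀k ¬S(k)) ∨ ((∀i R(i)) ∨ (∃m ¬S(m))) ∧ (∀q R(q))
All bound variables are already distinct, so no renaming is needed.
Extract every quantifier outward, since the variables are now distinct and don't occur free across branches:
  ∀k ∀i ∃m ∀q (¬S(k) ∨ (R(i) ∨ ¬S(m)) ∧ R(q))

∀k ∀i ∃m ∀q (¬S(k) ∨ (R(i) ∨ ¬S(m)) ∧ R(q))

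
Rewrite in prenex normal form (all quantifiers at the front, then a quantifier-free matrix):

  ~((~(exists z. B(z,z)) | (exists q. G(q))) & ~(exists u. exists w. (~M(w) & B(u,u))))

exists z. forall q. exists u. exists w. (B(z,z) & ~G(q) | ~M(w) & B(u,u))

Move each ¬ inward, flipping quantifiers it crosses:
  (exists z. B(z,z)) & (forall q. ~G(q)) | (exists u. exists w. (~M(w) & B(u,u)))
All bound variables are already distinct, so no renaming is needed.
Pull the quantifiers to the front (each side's bound variable is not free in the other side):
  exists z. forall q. exists u. exists w. (B(z,z) & ~G(q) | ~M(w) & B(u,u))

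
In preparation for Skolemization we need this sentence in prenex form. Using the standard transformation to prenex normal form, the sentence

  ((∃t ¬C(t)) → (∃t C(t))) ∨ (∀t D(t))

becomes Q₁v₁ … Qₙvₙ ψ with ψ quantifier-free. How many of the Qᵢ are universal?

Eliminate → and ↔ using ¬ and ∨.
  ¬(∃t ¬C(t)) ∨ (∃t C(t)) ∨ (∀t D(t))
Drive negations inward (¬∀x A ≡ ∃x ¬A, ¬∃x A ≡ ∀x ¬A, De Morgan for ∧/∨):
  (∀t C(t)) ∨ (∃t C(t)) ∨ (∀t D(t))
Standardize variables apart so no two quantifiers bind the same name: t↦b, t↦a.
  (∀t C(t)) ∨ (∃b C(b)) ∨ (∀a D(a))
Extract every quantifier outward, since the variables are now distinct and don't occur free across branches:
  ∀t ∃b ∀a (C(t) ∨ C(b) ∨ D(a))
The prefix is ∀t ∃b ∀a: 2 universal, 1 existential.

2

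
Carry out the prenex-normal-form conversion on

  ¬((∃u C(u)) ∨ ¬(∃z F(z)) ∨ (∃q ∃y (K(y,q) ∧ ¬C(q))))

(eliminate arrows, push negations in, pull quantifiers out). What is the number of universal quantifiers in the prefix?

Push ¬ through the quantifiers and connectives to reach negation normal form:
  (∀u ¬C(u)) ∧ (∃z F(z)) ∧ (∀q ∀y (¬K(y,q) ∨ C(q)))
All bound variables are already distinct, so no renaming is needed.
Extract every quantifier outward, since the variables are now distinct and don't occur free across branches:
  ∀u ∃z ∀q ∀y (¬C(u) ∧ F(z) ∧ (¬K(y,q) ∨ C(q)))
The prefix is ∀u ∃z ∀q ∀y: 3 universal, 1 existential.

3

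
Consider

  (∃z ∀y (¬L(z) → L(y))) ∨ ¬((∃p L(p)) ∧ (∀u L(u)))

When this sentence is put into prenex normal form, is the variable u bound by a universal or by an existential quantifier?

existential

Rewrite implications/biconditionals: A → B as ¬A ∨ B.
  (∃z ∀y (¬¬L(z) ∨ L(y))) ∨ ¬((∃p L(p)) ∧ (∀u L(u)))
Push ¬ through the quantifiers and connectives to reach negation normal form:
  (∃z ∀y (L(z) ∨ L(y))) ∨ (∀p ¬L(p)) ∨ (∃u ¬L(u))
All bound variables are already distinct, so no renaming is needed.
Pull the quantifiers to the front (each side's bound variable is not free in the other side):
  ∃z ∀y ∀p ∃u (L(z) ∨ L(y) ∨ ¬L(p) ∨ ¬L(u))
The quantifier ∀u sits under an odd number of negations (counting the antecedent side of each →), so it flips to ∃u.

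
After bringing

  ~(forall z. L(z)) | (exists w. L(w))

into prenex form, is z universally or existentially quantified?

existential

Move each ¬ inward, flipping quantifiers it crosses:
  (exists z. ~L(z)) | (exists w. L(w))
All bound variables are already distinct, so no renaming is needed.
Extract every quantifier outward, since the variables are now distinct and don't occur free across branches:
  exists z. exists w. (~L(z) | L(w))
The quantifier forall z sits under an odd number of negations, so it flips to exists z.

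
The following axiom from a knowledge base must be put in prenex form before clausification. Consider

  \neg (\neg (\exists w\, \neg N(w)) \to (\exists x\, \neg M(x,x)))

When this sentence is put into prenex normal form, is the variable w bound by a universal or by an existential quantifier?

universal

Rewrite implications/biconditionals: A → B as ¬A ∨ B.
  \neg (\neg \neg (\exists w\, \neg N(w)) \lor (\exists x\, \neg M(x,x)))
Push ¬ through the quantifiers and connectives to reach negation normal form:
  (\forall w\, N(w)) \land (\forall x\, M(x,x))
All bound variables are already distinct, so no renaming is needed.
Extract every quantifier outward, since the variables are now distinct and don't occur free across branches:
  \forall w\, \forall x\, (N(w) \land M(x,x))
The quantifier \exists w sits under an odd number of negations (counting the antecedent side of each →), so it flips to \forall w.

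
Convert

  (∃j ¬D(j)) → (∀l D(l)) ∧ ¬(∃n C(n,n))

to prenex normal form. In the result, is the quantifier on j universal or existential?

Eliminate → and ↔ using ¬ and ∨.
  ¬(∃j ¬D(j)) ∨ (∀l D(l)) ∧ ¬(∃n C(n,n))
Drive negations inward (¬∀x A ≡ ∃x ¬A, ¬∃x A ≡ ∀x ¬A, De Morgan for ∧/∨):
  (∀j D(j)) ∨ (∀l D(l)) ∧ (∀n ¬C(n,n))
All bound variables are already distinct, so no renaming is needed.
Finally move all quantifiers to the prefix:
  ∀j ∀l ∀n (D(j) ∨ D(l) ∧ ¬C(n,n))
The quantifier ∃j sits under an odd number of negations (counting the antecedent side of each →), so it flips to ∀j.

universal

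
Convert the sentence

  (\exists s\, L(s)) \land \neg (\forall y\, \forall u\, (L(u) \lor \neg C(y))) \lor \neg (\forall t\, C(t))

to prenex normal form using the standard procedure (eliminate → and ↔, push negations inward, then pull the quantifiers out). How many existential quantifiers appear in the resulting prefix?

Drive negations inward (¬∀x A ≡ ∃x ¬A, ¬∃x A ≡ ∀x ¬A, De Morgan for ∧/∨):
  (\exists s\, L(s)) \land (\exists y\, \exists u\, (\neg L(u) \land C(y))) \lor (\exists t\, \neg C(t))
Extract every quantifier outward, since the variables are now distinct and don't occur free across branches:
  \exists s\, \exists y\, \exists u\, \exists t\, (L(s) \land \neg L(u) \land C(y) \lor \neg C(t))
The prefix is \exists s \exists y \exists u \exists t: 0 universal, 4 existential.

4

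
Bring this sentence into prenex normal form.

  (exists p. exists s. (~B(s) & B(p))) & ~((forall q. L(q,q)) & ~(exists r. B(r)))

Drive negations inward (¬∀x A ≡ ∃x ¬A, ¬∃x A ≡ ∀x ¬A, De Morgan for ∧/∨):
  (exists p. exists s. (~B(s) & B(p))) & ((exists q. ~L(q,q)) | (exists r. B(r)))
Extract every quantifier outward, since the variables are now distinct and don't occur free across branches:
  exists p. exists s. exists q. exists r. (~B(s) & B(p) & (~L(q,q) | B(r)))

exists p. exists s. exists q. exists r. (~B(s) & B(p) & (~L(q,q) | B(r)))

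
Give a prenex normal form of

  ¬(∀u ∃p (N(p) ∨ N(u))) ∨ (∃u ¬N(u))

∃u ∀p ∃w (¬N(p) ∧ ¬N(u) ∨ ¬N(w))

Push ¬ through the quantifiers and connectives to reach negation normal form:
  (∃u ∀p (¬N(p) ∧ ¬N(u))) ∨ (∃u ¬N(u))
Rename bound variables to avoid capture: u↦w.
  (∃u ∀p (¬N(p) ∧ ¬N(u))) ∨ (∃w ¬N(w))
Extract every quantifier outward, since the variables are now distinct and don't occur free across branches:
  ∃u ∀p ∃w (¬N(p) ∧ ¬N(u) ∨ ¬N(w))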